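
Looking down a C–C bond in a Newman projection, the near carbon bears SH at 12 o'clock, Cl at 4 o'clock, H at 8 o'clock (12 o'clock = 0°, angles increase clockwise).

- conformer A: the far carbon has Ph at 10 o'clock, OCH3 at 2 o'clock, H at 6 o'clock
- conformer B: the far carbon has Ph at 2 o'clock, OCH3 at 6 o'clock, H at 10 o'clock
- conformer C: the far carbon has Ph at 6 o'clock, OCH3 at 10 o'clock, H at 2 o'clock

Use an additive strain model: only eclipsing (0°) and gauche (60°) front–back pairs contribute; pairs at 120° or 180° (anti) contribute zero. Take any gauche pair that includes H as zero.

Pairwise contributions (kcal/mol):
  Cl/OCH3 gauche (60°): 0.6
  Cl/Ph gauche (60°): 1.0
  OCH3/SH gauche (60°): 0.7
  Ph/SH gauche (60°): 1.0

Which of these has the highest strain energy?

A (staggered): SH(0°)/Ph(300°) gauche 1.0; SH(0°)/OCH3(60°) gauche 0.7; Cl(120°)/OCH3(60°) gauche 0.6 → 2.3 kcal/mol.
B (staggered): SH(0°)/Ph(60°) gauche 1.0; Cl(120°)/Ph(60°) gauche 1.0; Cl(120°)/OCH3(180°) gauche 0.6 → 2.6 kcal/mol.
C (staggered): SH(0°)/OCH3(300°) gauche 0.7; Cl(120°)/Ph(180°) gauche 1.0 → 1.7 kcal/mol.
B has the highest total (2.6 kcal/mol).

B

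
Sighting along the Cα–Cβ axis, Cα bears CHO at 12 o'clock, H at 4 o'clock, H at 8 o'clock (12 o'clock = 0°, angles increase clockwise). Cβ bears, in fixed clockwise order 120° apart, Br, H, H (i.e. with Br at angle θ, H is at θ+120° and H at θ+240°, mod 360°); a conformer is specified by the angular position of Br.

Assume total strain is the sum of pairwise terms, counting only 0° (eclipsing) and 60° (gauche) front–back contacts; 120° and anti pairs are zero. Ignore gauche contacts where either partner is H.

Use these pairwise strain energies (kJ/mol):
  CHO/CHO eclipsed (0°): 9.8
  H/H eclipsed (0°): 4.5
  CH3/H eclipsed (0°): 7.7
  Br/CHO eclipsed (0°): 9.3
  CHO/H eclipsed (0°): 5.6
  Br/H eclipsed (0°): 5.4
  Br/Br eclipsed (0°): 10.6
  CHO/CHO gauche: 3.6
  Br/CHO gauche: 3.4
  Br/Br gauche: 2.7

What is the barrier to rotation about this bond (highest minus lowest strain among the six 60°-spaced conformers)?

18.3 kJ/mol

Br at 0° (eclipsed): CHO(0°)/Br(0°) eclipsed 9.3; H(120°)/H(120°) eclipsed 4.5; H(240°)/H(240°) eclipsed 4.5 → 18.3 kJ/mol.
Br at 60° (staggered): CHO(0°)/Br(60°) gauche 3.4 → 3.4 kJ/mol.
Br at 120° (eclipsed): CHO(0°)/H(0°) eclipsed 5.6; H(120°)/Br(120°) eclipsed 5.4; H(240°)/H(240°) eclipsed 4.5 → 15.5 kJ/mol.
Br at 180° (staggered): no non-H gauche contacts → 0.0 kJ/mol.
Br at 240° (eclipsed): CHO(0°)/H(0°) eclipsed 5.6; H(120°)/H(120°) eclipsed 4.5; H(240°)/Br(240°) eclipsed 5.4 → 15.5 kJ/mol.
Br at 300° (staggered): CHO(0°)/Br(300°) gauche 3.4 → 3.4 kJ/mol.
Max at 0° (18.3 kJ/mol), min at 180° (0.0 kJ/mol); barrier = 18.3 kJ/mol.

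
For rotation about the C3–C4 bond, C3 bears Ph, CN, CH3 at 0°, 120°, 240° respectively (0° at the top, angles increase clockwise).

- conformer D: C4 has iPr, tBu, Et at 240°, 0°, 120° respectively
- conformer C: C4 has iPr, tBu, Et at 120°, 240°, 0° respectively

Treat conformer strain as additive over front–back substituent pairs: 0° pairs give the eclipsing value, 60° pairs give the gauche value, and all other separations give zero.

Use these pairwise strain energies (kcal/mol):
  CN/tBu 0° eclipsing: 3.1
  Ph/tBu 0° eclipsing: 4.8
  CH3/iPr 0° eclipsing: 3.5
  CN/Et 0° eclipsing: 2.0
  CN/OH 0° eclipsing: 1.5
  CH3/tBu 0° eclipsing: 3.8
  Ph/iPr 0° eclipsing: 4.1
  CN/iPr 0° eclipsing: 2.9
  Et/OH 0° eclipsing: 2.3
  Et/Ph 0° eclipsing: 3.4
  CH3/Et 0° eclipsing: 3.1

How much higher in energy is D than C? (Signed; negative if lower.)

+0.2 kcal/mol

D (eclipsed): Ph(0°)/tBu(0°) eclipsed 4.8; CN(120°)/Et(120°) eclipsed 2.0; CH3(240°)/iPr(240°) eclipsed 3.5 → 10.3 kcal/mol.
C (eclipsed): Ph(0°)/Et(0°) eclipsed 3.4; CN(120°)/iPr(120°) eclipsed 2.9; CH3(240°)/tBu(240°) eclipsed 3.8 → 10.1 kcal/mol.
E(D) − E(C) = 10.3 − 10.1 = +0.2 kcal/mol.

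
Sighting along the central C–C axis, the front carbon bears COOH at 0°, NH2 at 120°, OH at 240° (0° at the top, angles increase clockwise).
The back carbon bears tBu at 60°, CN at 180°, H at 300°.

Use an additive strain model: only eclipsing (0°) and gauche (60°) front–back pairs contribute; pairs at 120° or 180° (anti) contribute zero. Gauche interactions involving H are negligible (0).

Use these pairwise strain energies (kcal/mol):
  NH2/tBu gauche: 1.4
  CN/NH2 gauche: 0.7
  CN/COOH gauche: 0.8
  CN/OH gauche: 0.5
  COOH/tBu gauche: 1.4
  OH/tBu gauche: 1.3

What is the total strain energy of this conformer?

4.0 kcal/mol

This conformer (staggered): COOH(0°)/tBu(60°) gauche 1.4; NH2(120°)/tBu(60°) gauche 1.4; NH2(120°)/CN(180°) gauche 0.7; OH(240°)/CN(180°) gauche 0.5 → 4.0 kcal/mol.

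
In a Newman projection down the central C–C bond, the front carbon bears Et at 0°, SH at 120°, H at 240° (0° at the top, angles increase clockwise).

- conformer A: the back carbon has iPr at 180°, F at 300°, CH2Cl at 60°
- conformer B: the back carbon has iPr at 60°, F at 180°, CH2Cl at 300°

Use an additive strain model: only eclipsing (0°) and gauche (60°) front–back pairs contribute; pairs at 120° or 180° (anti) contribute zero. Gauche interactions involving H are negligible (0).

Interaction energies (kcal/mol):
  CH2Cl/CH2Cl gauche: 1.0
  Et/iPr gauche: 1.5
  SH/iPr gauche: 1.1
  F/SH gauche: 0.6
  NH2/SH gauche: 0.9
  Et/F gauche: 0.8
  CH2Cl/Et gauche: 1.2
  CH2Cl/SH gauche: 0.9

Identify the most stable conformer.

A

A (staggered): Et(0°)/F(300°) gauche 0.8; Et(0°)/CH2Cl(60°) gauche 1.2; SH(120°)/iPr(180°) gauche 1.1; SH(120°)/CH2Cl(60°) gauche 0.9 → 4.0 kcal/mol.
B (staggered): Et(0°)/iPr(60°) gauche 1.5; Et(0°)/CH2Cl(300°) gauche 1.2; SH(120°)/iPr(60°) gauche 1.1; SH(120°)/F(180°) gauche 0.6 → 4.4 kcal/mol.
A has the lowest total (4.0 kcal/mol).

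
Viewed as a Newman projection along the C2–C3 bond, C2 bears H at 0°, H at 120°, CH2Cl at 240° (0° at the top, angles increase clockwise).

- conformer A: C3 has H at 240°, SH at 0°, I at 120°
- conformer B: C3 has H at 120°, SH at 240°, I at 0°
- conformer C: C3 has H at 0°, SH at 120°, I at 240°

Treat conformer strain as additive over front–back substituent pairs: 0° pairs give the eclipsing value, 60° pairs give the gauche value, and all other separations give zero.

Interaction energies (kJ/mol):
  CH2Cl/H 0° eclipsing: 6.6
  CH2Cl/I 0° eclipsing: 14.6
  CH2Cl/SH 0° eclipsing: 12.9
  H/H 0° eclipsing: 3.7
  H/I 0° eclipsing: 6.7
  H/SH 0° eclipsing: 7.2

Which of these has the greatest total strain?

A is eclipsed. H at 0° is eclipsed with SH at 0° (7.2); H at 120° is eclipsed with I at 120° (6.7); CH2Cl at 240° is eclipsed with H at 240° (6.6). Total 20.5 kJ/mol.
B is eclipsed. H at 0° is eclipsed with I at 0° (6.7); H at 120° is eclipsed with H at 120° (3.7); CH2Cl at 240° is eclipsed with SH at 240° (12.9). Total 23.3 kJ/mol.
C is eclipsed. H at 0° is eclipsed with H at 0° (3.7); H at 120° is eclipsed with SH at 120° (7.2); CH2Cl at 240° is eclipsed with I at 240° (14.6). Total 25.5 kJ/mol.
C has the highest total (25.5 kJ/mol).

C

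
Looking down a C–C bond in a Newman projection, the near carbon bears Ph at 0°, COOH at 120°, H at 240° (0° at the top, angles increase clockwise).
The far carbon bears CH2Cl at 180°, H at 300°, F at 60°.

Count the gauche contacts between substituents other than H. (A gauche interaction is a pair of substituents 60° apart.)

3

Non-H gauche pairs: Ph(0°)/F(60°); COOH(120°)/CH2Cl(180°); COOH(120°)/F(60°) — 3 interactions.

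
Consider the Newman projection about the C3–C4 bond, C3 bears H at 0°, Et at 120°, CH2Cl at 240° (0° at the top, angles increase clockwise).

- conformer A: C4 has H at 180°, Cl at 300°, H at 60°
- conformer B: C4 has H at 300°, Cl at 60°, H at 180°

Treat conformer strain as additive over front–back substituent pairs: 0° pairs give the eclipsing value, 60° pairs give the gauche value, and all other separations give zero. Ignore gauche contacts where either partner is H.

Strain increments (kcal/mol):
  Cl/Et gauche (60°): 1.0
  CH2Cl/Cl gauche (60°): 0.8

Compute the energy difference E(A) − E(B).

A (staggered): CH2Cl(240°)/Cl(300°) gauche 0.8 → 0.8 kcal/mol.
B (staggered): Et(120°)/Cl(60°) gauche 1.0 → 1.0 kcal/mol.
E(A) − E(B) = 0.8 − 1.0 = -0.2 kcal/mol.

-0.2 kcal/mol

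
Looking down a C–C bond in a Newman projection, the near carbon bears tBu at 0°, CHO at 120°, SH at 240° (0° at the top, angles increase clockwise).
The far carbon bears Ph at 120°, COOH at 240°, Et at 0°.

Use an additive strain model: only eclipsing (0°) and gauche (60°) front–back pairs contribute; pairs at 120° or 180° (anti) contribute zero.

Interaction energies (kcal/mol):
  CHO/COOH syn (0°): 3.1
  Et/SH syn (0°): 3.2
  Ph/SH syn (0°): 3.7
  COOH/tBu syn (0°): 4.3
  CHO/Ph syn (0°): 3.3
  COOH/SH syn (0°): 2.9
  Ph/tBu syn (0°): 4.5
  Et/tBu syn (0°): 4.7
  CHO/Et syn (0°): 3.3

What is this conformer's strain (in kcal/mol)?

This conformer is eclipsed. tBu at 0° is eclipsed with Et at 0° (4.7); CHO at 120° is eclipsed with Ph at 120° (3.3); SH at 240° is eclipsed with COOH at 240° (2.9). Total 10.9 kcal/mol.

10.9 kcal/mol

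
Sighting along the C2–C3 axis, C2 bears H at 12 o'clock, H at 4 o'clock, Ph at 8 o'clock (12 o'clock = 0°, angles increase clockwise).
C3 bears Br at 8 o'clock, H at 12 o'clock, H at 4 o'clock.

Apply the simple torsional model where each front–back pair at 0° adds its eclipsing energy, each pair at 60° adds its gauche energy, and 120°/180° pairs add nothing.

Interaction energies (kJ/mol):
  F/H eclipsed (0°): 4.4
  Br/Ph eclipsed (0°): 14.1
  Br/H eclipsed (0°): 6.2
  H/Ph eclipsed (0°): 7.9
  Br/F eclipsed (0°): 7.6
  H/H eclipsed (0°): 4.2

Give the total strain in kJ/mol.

22.5 kJ/mol

This conformer (eclipsed): H–H eclipsed, H–H eclipsed, Ph–Br eclipsed; 4.2 + 4.2 + 14.1 = 22.5 kJ/mol.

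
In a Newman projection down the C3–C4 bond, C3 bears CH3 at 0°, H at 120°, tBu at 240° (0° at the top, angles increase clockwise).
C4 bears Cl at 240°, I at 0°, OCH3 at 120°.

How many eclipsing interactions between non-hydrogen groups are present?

Non-H eclipsing pairs: CH3(0°)/I(0°); tBu(240°)/Cl(240°) — 2 interactions.

2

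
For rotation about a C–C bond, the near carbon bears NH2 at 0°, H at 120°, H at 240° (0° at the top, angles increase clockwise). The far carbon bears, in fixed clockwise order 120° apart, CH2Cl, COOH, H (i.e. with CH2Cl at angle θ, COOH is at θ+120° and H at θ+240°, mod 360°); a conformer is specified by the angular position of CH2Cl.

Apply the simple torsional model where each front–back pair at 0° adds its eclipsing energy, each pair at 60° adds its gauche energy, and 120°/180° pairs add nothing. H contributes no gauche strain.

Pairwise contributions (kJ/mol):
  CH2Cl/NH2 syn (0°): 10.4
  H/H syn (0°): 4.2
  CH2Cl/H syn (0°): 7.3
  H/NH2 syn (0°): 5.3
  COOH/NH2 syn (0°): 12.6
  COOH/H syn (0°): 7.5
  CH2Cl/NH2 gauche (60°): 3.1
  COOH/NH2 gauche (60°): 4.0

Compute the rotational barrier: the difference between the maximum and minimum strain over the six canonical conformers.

CH2Cl at 0° (eclipsed): NH2(0°)/CH2Cl(0°) eclipsed 10.4; H(120°)/COOH(120°) eclipsed 7.5; H(240°)/H(240°) eclipsed 4.2 → 22.1 kJ/mol.
CH2Cl at 60° (staggered): NH2(0°)/CH2Cl(60°) gauche 3.1 → 3.1 kJ/mol.
CH2Cl at 120° (eclipsed): NH2(0°)/H(0°) eclipsed 5.3; H(120°)/CH2Cl(120°) eclipsed 7.3; H(240°)/COOH(240°) eclipsed 7.5 → 20.1 kJ/mol.
CH2Cl at 180° (staggered): NH2(0°)/COOH(300°) gauche 4.0 → 4.0 kJ/mol.
CH2Cl at 240° (eclipsed): NH2(0°)/COOH(0°) eclipsed 12.6; H(120°)/H(120°) eclipsed 4.2; H(240°)/CH2Cl(240°) eclipsed 7.3 → 24.1 kJ/mol.
CH2Cl at 300° (staggered): NH2(0°)/CH2Cl(300°) gauche 3.1; NH2(0°)/COOH(60°) gauche 4.0 → 7.1 kJ/mol.
Max at 240° (24.1 kJ/mol), min at 60° (3.1 kJ/mol); barrier = 21.0 kJ/mol.

21.0 kJ/mol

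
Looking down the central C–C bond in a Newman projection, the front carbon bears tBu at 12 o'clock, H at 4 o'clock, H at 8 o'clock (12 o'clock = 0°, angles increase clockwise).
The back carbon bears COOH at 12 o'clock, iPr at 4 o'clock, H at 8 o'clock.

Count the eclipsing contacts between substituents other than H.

1

Non-H eclipsing pairs: tBu(0°)/COOH(0°) — 1 interaction.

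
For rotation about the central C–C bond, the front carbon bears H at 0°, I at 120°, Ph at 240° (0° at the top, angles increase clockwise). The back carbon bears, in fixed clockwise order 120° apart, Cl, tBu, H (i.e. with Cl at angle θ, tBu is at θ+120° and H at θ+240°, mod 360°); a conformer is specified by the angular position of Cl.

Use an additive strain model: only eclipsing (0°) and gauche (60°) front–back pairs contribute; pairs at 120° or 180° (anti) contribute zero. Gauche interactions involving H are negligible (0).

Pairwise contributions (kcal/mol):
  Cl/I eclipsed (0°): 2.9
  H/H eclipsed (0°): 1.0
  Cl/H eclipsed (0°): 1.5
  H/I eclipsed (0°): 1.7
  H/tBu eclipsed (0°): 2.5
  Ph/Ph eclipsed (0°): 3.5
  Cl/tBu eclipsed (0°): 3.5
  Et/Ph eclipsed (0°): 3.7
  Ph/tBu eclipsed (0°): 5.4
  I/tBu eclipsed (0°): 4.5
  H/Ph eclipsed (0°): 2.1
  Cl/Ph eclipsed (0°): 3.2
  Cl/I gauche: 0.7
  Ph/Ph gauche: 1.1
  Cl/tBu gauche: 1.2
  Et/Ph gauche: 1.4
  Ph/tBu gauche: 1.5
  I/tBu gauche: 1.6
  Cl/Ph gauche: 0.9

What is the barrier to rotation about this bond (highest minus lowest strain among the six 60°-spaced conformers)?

Cl at 0° is eclipsed. H at 0° is eclipsed with Cl at 0° (1.5); I at 120° is eclipsed with tBu at 120° (4.5); Ph at 240° is eclipsed with H at 240° (2.1). Total 8.1 kcal/mol.
Cl at 60° is staggered. I at 120° is gauche with Cl at 60° (0.7); I at 120° is gauche with tBu at 180° (1.6); Ph at 240° is gauche with tBu at 180° (1.5). Total 3.8 kcal/mol.
Cl at 120° is eclipsed. H at 0° is eclipsed with H at 0° (1.0); I at 120° is eclipsed with Cl at 120° (2.9); Ph at 240° is eclipsed with tBu at 240° (5.4). Total 9.3 kcal/mol.
Cl at 180° is staggered. I at 120° is gauche with Cl at 180° (0.7); Ph at 240° is gauche with Cl at 180° (0.9); Ph at 240° is gauche with tBu at 300° (1.5). Total 3.1 kcal/mol.
Cl at 240° is eclipsed. H at 0° is eclipsed with tBu at 0° (2.5); I at 120° is eclipsed with H at 120° (1.7); Ph at 240° is eclipsed with Cl at 240° (3.2). Total 7.4 kcal/mol.
Cl at 300° is staggered. I at 120° is gauche with tBu at 60° (1.6); Ph at 240° is gauche with Cl at 300° (0.9). Total 2.5 kcal/mol.
Max at 120° (9.3 kcal/mol), min at 300° (2.5 kcal/mol); barrier = 6.8 kcal/mol.

6.8 kcal/mol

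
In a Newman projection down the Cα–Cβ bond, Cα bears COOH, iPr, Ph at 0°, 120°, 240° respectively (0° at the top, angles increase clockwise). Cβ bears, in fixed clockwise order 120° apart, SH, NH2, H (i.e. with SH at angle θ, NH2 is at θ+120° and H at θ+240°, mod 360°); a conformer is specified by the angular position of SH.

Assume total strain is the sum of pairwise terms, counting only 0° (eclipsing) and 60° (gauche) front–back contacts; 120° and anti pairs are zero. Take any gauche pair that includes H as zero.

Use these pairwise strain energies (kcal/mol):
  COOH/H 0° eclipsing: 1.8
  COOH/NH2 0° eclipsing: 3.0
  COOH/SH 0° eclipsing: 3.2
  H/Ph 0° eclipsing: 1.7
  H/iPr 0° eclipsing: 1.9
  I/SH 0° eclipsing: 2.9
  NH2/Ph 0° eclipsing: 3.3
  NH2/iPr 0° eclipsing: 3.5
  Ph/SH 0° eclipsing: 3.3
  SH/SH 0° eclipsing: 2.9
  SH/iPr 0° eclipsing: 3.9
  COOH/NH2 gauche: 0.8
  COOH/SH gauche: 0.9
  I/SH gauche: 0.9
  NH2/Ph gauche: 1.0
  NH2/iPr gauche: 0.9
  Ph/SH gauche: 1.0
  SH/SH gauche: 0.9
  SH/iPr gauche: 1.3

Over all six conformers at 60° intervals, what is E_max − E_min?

SH at 0° (eclipsed): COOH(0°)/SH(0°) eclipsed 3.2; iPr(120°)/NH2(120°) eclipsed 3.5; Ph(240°)/H(240°) eclipsed 1.7 → 8.4 kcal/mol.
SH at 60° (staggered): COOH(0°)/SH(60°) gauche 0.9; iPr(120°)/SH(60°) gauche 1.3; iPr(120°)/NH2(180°) gauche 0.9; Ph(240°)/NH2(180°) gauche 1.0 → 4.1 kcal/mol.
SH at 120° (eclipsed): COOH(0°)/H(0°) eclipsed 1.8; iPr(120°)/SH(120°) eclipsed 3.9; Ph(240°)/NH2(240°) eclipsed 3.3 → 9.0 kcal/mol.
SH at 180° (staggered): COOH(0°)/NH2(300°) gauche 0.8; iPr(120°)/SH(180°) gauche 1.3; Ph(240°)/SH(180°) gauche 1.0; Ph(240°)/NH2(300°) gauche 1.0 → 4.1 kcal/mol.
SH at 240° (eclipsed): COOH(0°)/NH2(0°) eclipsed 3.0; iPr(120°)/H(120°) eclipsed 1.9; Ph(240°)/SH(240°) eclipsed 3.3 → 8.2 kcal/mol.
SH at 300° (staggered): COOH(0°)/SH(300°) gauche 0.9; COOH(0°)/NH2(60°) gauche 0.8; iPr(120°)/NH2(60°) gauche 0.9; Ph(240°)/SH(300°) gauche 1.0 → 3.6 kcal/mol.
Max at 120° (9.0 kcal/mol), min at 300° (3.6 kcal/mol); barrier = 5.4 kcal/mol.

5.4 kcal/mol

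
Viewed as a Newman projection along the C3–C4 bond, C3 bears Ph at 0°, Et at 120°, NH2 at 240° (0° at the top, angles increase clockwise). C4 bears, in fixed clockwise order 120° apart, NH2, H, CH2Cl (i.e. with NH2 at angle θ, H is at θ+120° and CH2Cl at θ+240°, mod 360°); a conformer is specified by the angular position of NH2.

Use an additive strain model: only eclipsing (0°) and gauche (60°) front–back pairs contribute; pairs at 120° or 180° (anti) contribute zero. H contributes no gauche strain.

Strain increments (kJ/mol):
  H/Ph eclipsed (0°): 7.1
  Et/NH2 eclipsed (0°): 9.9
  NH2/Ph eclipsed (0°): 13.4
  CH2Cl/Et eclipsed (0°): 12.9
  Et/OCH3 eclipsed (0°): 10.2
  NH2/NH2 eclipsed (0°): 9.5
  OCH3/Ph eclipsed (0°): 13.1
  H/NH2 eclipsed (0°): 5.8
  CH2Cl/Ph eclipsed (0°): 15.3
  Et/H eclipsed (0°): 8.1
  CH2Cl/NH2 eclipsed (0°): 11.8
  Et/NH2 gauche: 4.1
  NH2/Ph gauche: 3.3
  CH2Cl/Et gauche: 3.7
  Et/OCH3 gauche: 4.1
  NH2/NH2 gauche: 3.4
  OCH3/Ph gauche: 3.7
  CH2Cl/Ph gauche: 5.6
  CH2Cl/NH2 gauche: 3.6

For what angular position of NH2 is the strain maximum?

NH2 at 0° (eclipsed): Ph(0°)/NH2(0°) eclipsed 13.4; Et(120°)/H(120°) eclipsed 8.1; NH2(240°)/CH2Cl(240°) eclipsed 11.8 → 33.3 kJ/mol.
NH2 at 60° (staggered): Ph(0°)/NH2(60°) gauche 3.3; Ph(0°)/CH2Cl(300°) gauche 5.6; Et(120°)/NH2(60°) gauche 4.1; NH2(240°)/CH2Cl(300°) gauche 3.6 → 16.6 kJ/mol.
NH2 at 120° (eclipsed): Ph(0°)/CH2Cl(0°) eclipsed 15.3; Et(120°)/NH2(120°) eclipsed 9.9; NH2(240°)/H(240°) eclipsed 5.8 → 31.0 kJ/mol.
NH2 at 180° (staggered): Ph(0°)/CH2Cl(60°) gauche 5.6; Et(120°)/NH2(180°) gauche 4.1; Et(120°)/CH2Cl(60°) gauche 3.7; NH2(240°)/NH2(180°) gauche 3.4 → 16.8 kJ/mol.
NH2 at 240° (eclipsed): Ph(0°)/H(0°) eclipsed 7.1; Et(120°)/CH2Cl(120°) eclipsed 12.9; NH2(240°)/NH2(240°) eclipsed 9.5 → 29.5 kJ/mol.
NH2 at 300° (staggered): Ph(0°)/NH2(300°) gauche 3.3; Et(120°)/CH2Cl(180°) gauche 3.7; NH2(240°)/NH2(300°) gauche 3.4; NH2(240°)/CH2Cl(180°) gauche 3.6 → 14.0 kJ/mol.
The maximum (33.3 kJ/mol) occurs with NH2 at 0°.

0°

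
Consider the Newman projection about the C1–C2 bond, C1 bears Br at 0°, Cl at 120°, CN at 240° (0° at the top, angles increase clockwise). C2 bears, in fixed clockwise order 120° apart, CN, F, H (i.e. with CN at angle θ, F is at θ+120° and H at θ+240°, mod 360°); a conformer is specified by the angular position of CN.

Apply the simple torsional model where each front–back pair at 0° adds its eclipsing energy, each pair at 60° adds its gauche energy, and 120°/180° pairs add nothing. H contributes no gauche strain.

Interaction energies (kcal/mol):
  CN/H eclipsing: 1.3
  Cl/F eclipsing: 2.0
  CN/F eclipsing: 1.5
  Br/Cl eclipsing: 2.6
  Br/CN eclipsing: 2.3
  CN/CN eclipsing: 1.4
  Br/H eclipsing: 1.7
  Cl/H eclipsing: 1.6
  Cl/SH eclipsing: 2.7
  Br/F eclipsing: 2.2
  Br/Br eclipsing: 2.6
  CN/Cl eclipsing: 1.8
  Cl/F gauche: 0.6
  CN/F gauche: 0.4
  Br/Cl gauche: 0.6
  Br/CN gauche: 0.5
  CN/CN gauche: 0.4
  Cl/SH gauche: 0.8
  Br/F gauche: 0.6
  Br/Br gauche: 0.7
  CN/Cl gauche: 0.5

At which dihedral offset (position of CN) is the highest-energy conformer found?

CN at 0° (eclipsed): Br–CN eclipsed, Cl–F eclipsed, CN–H eclipsed; 2.3 + 2.0 + 1.3 = 5.6 kcal/mol.
CN at 60° (staggered): Br–CN gauche, Cl–CN gauche, Cl–F gauche, CN–F gauche; 0.5 + 0.5 + 0.6 + 0.4 = 2.0 kcal/mol.
CN at 120° (eclipsed): Br–H eclipsed, Cl–CN eclipsed, CN–F eclipsed; 1.7 + 1.8 + 1.5 = 5.0 kcal/mol.
CN at 180° (staggered): Br–F gauche, Cl–CN gauche, CN–CN gauche, CN–F gauche; 0.6 + 0.5 + 0.4 + 0.4 = 1.9 kcal/mol.
CN at 240° (eclipsed): Br–F eclipsed, Cl–H eclipsed, CN–CN eclipsed; 2.2 + 1.6 + 1.4 = 5.2 kcal/mol.
CN at 300° (staggered): Br–CN gauche, Br–F gauche, Cl–F gauche, CN–CN gauche; 0.5 + 0.6 + 0.6 + 0.4 = 2.1 kcal/mol.
The maximum (5.6 kcal/mol) occurs with CN at 0°.

0°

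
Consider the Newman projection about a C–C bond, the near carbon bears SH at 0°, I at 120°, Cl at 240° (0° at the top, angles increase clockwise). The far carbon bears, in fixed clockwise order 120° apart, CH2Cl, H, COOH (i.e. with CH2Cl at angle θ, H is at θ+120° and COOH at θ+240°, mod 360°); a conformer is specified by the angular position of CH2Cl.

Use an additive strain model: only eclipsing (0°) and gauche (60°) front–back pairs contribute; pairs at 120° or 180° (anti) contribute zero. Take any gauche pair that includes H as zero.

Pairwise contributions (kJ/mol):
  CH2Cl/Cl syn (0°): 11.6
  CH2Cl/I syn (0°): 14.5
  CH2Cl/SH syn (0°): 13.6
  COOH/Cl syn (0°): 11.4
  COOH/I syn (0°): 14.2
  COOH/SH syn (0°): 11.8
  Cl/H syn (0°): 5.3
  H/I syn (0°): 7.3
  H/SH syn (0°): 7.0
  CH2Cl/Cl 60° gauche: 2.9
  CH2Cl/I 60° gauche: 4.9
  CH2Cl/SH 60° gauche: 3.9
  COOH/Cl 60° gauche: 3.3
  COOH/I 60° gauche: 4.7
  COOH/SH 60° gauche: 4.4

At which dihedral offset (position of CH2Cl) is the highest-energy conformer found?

CH2Cl at 0° is eclipsed. SH at 0° is eclipsed with CH2Cl at 0° (13.6); I at 120° is eclipsed with H at 120° (7.3); Cl at 240° is eclipsed with COOH at 240° (11.4). Total 32.3 kJ/mol.
CH2Cl at 60° is staggered. SH at 0° is gauche with CH2Cl at 60° (3.9); SH at 0° is gauche with COOH at 300° (4.4); I at 120° is gauche with CH2Cl at 60° (4.9); Cl at 240° is gauche with COOH at 300° (3.3). Total 16.5 kJ/mol.
CH2Cl at 120° is eclipsed. SH at 0° is eclipsed with COOH at 0° (11.8); I at 120° is eclipsed with CH2Cl at 120° (14.5); Cl at 240° is eclipsed with H at 240° (5.3). Total 31.6 kJ/mol.
CH2Cl at 180° is staggered. SH at 0° is gauche with COOH at 60° (4.4); I at 120° is gauche with CH2Cl at 180° (4.9); I at 120° is gauche with COOH at 60° (4.7); Cl at 240° is gauche with CH2Cl at 180° (2.9). Total 16.9 kJ/mol.
CH2Cl at 240° is eclipsed. SH at 0° is eclipsed with H at 0° (7.0); I at 120° is eclipsed with COOH at 120° (14.2); Cl at 240° is eclipsed with CH2Cl at 240° (11.6). Total 32.8 kJ/mol.
CH2Cl at 300° is staggered. SH at 0° is gauche with CH2Cl at 300° (3.9); I at 120° is gauche with COOH at 180° (4.7); Cl at 240° is gauche with CH2Cl at 300° (2.9); Cl at 240° is gauche with COOH at 180° (3.3). Total 14.8 kJ/mol.
The maximum (32.8 kJ/mol) occurs with CH2Cl at 240°.

240°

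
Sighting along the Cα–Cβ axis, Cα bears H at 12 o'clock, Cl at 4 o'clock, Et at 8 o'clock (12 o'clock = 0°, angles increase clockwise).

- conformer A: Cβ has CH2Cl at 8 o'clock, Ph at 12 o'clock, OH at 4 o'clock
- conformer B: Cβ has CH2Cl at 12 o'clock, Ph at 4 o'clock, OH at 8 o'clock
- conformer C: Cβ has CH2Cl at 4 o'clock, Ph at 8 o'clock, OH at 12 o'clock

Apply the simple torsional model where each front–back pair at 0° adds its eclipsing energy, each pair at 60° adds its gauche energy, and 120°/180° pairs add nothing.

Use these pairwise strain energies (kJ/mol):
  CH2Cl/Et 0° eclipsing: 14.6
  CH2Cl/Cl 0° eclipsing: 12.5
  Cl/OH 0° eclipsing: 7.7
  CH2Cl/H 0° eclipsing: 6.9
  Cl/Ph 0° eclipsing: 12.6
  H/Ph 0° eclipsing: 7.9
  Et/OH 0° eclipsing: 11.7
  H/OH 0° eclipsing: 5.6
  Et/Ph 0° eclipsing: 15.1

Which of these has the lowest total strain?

A (eclipsed): H(0°)/Ph(0°) eclipsed 7.9; Cl(120°)/OH(120°) eclipsed 7.7; Et(240°)/CH2Cl(240°) eclipsed 14.6 → 30.2 kJ/mol.
B (eclipsed): H(0°)/CH2Cl(0°) eclipsed 6.9; Cl(120°)/Ph(120°) eclipsed 12.6; Et(240°)/OH(240°) eclipsed 11.7 → 31.2 kJ/mol.
C (eclipsed): H(0°)/OH(0°) eclipsed 5.6; Cl(120°)/CH2Cl(120°) eclipsed 12.5; Et(240°)/Ph(240°) eclipsed 15.1 → 33.2 kJ/mol.
A has the lowest total (30.2 kJ/mol).

A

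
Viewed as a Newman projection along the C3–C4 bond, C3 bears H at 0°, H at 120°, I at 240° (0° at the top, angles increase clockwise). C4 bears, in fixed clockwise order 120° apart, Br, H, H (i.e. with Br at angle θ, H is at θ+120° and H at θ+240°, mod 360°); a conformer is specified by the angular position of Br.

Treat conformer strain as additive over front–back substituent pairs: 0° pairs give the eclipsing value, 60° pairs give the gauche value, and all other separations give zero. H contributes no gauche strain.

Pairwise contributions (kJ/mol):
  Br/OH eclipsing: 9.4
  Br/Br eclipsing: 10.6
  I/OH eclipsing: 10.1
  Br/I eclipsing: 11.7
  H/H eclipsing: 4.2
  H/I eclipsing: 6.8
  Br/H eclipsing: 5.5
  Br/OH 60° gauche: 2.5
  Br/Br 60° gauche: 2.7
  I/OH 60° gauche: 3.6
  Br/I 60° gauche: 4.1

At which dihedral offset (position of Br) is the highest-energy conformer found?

240°

Br at 0° (eclipsed): H(0°)/Br(0°) eclipsed 5.5; H(120°)/H(120°) eclipsed 4.2; I(240°)/H(240°) eclipsed 6.8 → 16.5 kJ/mol.
Br at 60° (staggered): no non-H gauche contacts → 0.0 kJ/mol.
Br at 120° (eclipsed): H(0°)/H(0°) eclipsed 4.2; H(120°)/Br(120°) eclipsed 5.5; I(240°)/H(240°) eclipsed 6.8 → 16.5 kJ/mol.
Br at 180° (staggered): I(240°)/Br(180°) gauche 4.1 → 4.1 kJ/mol.
Br at 240° (eclipsed): H(0°)/H(0°) eclipsed 4.2; H(120°)/H(120°) eclipsed 4.2; I(240°)/Br(240°) eclipsed 11.7 → 20.1 kJ/mol.
Br at 300° (staggered): I(240°)/Br(300°) gauche 4.1 → 4.1 kJ/mol.
The maximum (20.1 kJ/mol) occurs with Br at 240°.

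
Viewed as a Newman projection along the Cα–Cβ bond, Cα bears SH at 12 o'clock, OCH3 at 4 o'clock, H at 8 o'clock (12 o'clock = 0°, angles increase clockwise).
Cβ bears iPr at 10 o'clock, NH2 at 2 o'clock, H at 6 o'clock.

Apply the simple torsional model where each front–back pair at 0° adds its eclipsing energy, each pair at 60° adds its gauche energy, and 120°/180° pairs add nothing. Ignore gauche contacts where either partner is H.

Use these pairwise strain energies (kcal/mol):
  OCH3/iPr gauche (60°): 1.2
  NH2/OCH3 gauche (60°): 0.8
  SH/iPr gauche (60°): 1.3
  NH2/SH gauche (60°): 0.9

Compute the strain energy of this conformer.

3.0 kcal/mol

This conformer (staggered): SH–iPr gauche, SH–NH2 gauche, OCH3–NH2 gauche; 1.3 + 0.9 + 0.8 = 3.0 kcal/mol.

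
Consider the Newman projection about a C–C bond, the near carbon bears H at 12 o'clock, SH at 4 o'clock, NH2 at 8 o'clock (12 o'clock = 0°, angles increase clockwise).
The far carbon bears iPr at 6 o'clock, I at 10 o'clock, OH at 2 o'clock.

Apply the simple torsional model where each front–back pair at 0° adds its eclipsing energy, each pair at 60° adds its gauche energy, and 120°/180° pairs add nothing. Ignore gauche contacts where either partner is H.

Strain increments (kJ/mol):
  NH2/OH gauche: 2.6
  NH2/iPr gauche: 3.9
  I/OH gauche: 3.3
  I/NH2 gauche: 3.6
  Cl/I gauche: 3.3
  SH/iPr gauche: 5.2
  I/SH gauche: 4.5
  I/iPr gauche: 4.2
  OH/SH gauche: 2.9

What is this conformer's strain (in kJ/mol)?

15.6 kJ/mol

This conformer is staggered. SH at 120° is gauche with iPr at 180° (5.2); SH at 120° is gauche with OH at 60° (2.9); NH2 at 240° is gauche with iPr at 180° (3.9); NH2 at 240° is gauche with I at 300° (3.6). Total 15.6 kJ/mol.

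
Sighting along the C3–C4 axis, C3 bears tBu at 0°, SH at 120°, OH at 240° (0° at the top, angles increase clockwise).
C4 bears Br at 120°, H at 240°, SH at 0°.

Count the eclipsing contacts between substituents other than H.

Non-H eclipsing pairs: tBu(0°)/SH(0°); SH(120°)/Br(120°) — 2 interactions.

2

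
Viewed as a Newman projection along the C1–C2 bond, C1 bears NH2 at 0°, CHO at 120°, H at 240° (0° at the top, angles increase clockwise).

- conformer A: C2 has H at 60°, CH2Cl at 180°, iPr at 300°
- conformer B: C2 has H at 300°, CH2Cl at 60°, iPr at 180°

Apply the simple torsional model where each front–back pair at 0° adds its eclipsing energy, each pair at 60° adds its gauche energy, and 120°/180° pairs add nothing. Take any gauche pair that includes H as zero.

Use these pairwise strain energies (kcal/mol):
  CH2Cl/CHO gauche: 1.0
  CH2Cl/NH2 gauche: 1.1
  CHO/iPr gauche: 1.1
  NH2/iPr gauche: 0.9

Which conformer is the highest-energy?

A (staggered): NH2–iPr gauche, CHO–CH2Cl gauche; 0.9 + 1.0 = 1.9 kcal/mol.
B (staggered): NH2–CH2Cl gauche, CHO–CH2Cl gauche, CHO–iPr gauche; 1.1 + 1.0 + 1.1 = 3.2 kcal/mol.
B has the highest total (3.2 kcal/mol).

B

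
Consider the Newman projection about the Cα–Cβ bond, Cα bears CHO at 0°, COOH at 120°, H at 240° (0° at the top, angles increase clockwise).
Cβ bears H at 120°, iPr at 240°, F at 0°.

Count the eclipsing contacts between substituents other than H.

Non-H eclipsing pairs: CHO(0°)/F(0°) — 1 interaction.

1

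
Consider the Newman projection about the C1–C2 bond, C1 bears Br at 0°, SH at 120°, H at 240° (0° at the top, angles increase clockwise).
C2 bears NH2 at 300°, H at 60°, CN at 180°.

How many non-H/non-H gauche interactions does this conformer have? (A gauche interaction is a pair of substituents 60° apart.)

Non-H gauche pairs: Br(0°)/NH2(300°); SH(120°)/CN(180°) — 2 interactions.

2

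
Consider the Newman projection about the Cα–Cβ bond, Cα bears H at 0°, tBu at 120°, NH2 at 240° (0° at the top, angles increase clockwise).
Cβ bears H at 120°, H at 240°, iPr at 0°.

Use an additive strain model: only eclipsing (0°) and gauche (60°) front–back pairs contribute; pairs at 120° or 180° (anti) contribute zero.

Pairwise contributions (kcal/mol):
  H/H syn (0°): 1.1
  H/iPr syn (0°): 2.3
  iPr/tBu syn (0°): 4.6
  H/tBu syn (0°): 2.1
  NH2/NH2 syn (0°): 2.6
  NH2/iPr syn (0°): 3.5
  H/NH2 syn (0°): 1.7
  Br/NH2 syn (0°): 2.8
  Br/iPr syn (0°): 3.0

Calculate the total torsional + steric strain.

This conformer is eclipsed. H at 0° is eclipsed with iPr at 0° (2.3); tBu at 120° is eclipsed with H at 120° (2.1); NH2 at 240° is eclipsed with H at 240° (1.7). Total 6.1 kcal/mol.

6.1 kcal/mol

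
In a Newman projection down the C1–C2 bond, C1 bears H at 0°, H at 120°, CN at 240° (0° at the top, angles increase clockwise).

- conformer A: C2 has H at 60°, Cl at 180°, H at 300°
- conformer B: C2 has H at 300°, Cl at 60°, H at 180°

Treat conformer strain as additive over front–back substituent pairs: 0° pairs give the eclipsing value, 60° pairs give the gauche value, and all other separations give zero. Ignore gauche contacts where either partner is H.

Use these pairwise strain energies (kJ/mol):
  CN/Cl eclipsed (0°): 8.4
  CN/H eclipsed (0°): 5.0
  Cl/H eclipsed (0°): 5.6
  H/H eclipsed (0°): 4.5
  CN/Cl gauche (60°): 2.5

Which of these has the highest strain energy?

A is staggered. CN at 240° is gauche with Cl at 180° (2.5). Total 2.5 kJ/mol.
B (staggered): no non-H gauche contacts → 0.0 kJ/mol.
A has the highest total (2.5 kJ/mol).

A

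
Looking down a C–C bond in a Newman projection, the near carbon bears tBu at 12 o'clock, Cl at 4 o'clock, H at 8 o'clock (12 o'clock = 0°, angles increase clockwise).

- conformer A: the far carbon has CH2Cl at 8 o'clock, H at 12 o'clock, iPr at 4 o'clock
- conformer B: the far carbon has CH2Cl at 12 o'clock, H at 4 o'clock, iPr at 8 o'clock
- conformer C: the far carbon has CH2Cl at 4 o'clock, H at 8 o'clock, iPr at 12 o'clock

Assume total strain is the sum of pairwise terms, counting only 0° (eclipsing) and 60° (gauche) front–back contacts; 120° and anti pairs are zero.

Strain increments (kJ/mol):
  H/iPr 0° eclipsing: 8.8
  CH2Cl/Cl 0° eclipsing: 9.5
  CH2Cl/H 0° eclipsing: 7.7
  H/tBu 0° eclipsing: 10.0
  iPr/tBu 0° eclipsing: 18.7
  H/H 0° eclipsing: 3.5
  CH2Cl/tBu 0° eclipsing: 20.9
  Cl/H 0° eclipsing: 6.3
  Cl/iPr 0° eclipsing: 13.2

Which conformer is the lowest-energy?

A (eclipsed): tBu(0°)/H(0°) eclipsed 10.0; Cl(120°)/iPr(120°) eclipsed 13.2; H(240°)/CH2Cl(240°) eclipsed 7.7 → 30.9 kJ/mol.
B (eclipsed): tBu(0°)/CH2Cl(0°) eclipsed 20.9; Cl(120°)/H(120°) eclipsed 6.3; H(240°)/iPr(240°) eclipsed 8.8 → 36.0 kJ/mol.
C (eclipsed): tBu(0°)/iPr(0°) eclipsed 18.7; Cl(120°)/CH2Cl(120°) eclipsed 9.5; H(240°)/H(240°) eclipsed 3.5 → 31.7 kJ/mol.
A has the lowest total (30.9 kJ/mol).

A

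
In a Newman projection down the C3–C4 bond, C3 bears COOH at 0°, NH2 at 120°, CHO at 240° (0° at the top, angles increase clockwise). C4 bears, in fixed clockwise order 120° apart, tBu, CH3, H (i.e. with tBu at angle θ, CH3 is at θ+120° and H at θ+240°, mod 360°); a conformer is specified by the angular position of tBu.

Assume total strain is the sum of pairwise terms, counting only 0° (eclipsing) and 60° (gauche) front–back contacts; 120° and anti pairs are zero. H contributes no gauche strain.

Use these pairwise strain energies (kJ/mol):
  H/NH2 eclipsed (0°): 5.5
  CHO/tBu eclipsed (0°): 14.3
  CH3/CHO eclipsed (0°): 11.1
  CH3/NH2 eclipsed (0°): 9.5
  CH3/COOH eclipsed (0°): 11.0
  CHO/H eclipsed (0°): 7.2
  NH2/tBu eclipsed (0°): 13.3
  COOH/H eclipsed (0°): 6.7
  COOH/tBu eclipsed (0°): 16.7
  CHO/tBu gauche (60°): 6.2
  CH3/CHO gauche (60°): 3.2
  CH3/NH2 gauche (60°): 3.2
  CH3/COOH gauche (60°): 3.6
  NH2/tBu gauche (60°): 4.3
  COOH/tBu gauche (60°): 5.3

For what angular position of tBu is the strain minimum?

60°

tBu at 0° (eclipsed): COOH(0°)/tBu(0°) eclipsed 16.7; NH2(120°)/CH3(120°) eclipsed 9.5; CHO(240°)/H(240°) eclipsed 7.2 → 33.4 kJ/mol.
tBu at 60° (staggered): COOH(0°)/tBu(60°) gauche 5.3; NH2(120°)/tBu(60°) gauche 4.3; NH2(120°)/CH3(180°) gauche 3.2; CHO(240°)/CH3(180°) gauche 3.2 → 16.0 kJ/mol.
tBu at 120° (eclipsed): COOH(0°)/H(0°) eclipsed 6.7; NH2(120°)/tBu(120°) eclipsed 13.3; CHO(240°)/CH3(240°) eclipsed 11.1 → 31.1 kJ/mol.
tBu at 180° (staggered): COOH(0°)/CH3(300°) gauche 3.6; NH2(120°)/tBu(180°) gauche 4.3; CHO(240°)/tBu(180°) gauche 6.2; CHO(240°)/CH3(300°) gauche 3.2 → 17.3 kJ/mol.
tBu at 240° (eclipsed): COOH(0°)/CH3(0°) eclipsed 11.0; NH2(120°)/H(120°) eclipsed 5.5; CHO(240°)/tBu(240°) eclipsed 14.3 → 30.8 kJ/mol.
tBu at 300° (staggered): COOH(0°)/tBu(300°) gauche 5.3; COOH(0°)/CH3(60°) gauche 3.6; NH2(120°)/CH3(60°) gauche 3.2; CHO(240°)/tBu(300°) gauche 6.2 → 18.3 kJ/mol.
The minimum (16.0 kJ/mol) occurs with tBu at 60°.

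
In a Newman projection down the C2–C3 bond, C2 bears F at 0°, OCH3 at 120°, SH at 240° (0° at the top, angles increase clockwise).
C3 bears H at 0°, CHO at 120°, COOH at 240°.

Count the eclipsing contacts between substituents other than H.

Non-H eclipsing pairs: OCH3(120°)/CHO(120°); SH(240°)/COOH(240°) — 2 interactions.

2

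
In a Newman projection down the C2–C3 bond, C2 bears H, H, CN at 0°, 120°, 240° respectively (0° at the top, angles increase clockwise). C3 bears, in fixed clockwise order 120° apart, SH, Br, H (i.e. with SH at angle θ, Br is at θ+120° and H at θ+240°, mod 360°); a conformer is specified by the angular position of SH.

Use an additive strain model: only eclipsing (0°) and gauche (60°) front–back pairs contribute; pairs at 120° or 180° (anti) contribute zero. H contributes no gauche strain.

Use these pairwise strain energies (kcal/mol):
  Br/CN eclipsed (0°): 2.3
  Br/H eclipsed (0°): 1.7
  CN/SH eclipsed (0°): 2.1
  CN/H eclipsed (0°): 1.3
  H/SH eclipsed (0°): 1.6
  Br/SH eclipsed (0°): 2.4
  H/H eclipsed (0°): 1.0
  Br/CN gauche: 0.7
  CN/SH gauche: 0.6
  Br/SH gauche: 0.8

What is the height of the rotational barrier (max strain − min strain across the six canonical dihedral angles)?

SH at 0° (eclipsed): H(0°)/SH(0°) eclipsed 1.6; H(120°)/Br(120°) eclipsed 1.7; CN(240°)/H(240°) eclipsed 1.3 → 4.6 kcal/mol.
SH at 60° (staggered): CN(240°)/Br(180°) gauche 0.7 → 0.7 kcal/mol.
SH at 120° (eclipsed): H(0°)/H(0°) eclipsed 1.0; H(120°)/SH(120°) eclipsed 1.6; CN(240°)/Br(240°) eclipsed 2.3 → 4.9 kcal/mol.
SH at 180° (staggered): CN(240°)/SH(180°) gauche 0.6; CN(240°)/Br(300°) gauche 0.7 → 1.3 kcal/mol.
SH at 240° (eclipsed): H(0°)/Br(0°) eclipsed 1.7; H(120°)/H(120°) eclipsed 1.0; CN(240°)/SH(240°) eclipsed 2.1 → 4.8 kcal/mol.
SH at 300° (staggered): CN(240°)/SH(300°) gauche 0.6 → 0.6 kcal/mol.
Max at 120° (4.9 kcal/mol), min at 300° (0.6 kcal/mol); barrier = 4.3 kcal/mol.

4.3 kcal/mol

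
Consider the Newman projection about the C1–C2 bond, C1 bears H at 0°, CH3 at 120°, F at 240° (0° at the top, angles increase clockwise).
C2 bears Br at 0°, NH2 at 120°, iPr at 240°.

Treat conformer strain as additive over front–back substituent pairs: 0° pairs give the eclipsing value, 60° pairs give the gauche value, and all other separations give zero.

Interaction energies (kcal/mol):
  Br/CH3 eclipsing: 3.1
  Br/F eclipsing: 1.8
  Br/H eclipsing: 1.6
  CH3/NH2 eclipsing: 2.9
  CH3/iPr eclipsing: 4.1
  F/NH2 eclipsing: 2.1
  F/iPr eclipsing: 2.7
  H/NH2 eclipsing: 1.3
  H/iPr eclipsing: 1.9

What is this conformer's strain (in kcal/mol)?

This conformer (eclipsed): H(0°)/Br(0°) eclipsed 1.6; CH3(120°)/NH2(120°) eclipsed 2.9; F(240°)/iPr(240°) eclipsed 2.7 → 7.2 kcal/mol.

7.2 kcal/mol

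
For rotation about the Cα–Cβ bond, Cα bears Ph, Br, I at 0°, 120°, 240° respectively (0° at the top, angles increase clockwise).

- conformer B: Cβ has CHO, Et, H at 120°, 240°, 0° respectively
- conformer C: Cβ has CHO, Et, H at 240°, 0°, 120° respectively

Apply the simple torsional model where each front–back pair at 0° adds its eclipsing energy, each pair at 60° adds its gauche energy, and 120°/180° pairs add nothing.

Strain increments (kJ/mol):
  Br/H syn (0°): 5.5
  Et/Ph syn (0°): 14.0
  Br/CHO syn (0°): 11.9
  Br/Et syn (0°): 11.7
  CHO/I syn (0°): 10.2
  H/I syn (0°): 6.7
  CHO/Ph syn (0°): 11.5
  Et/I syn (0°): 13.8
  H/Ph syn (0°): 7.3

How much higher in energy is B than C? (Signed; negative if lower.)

+3.3 kJ/mol

B (eclipsed): Ph–H eclipsed, Br–CHO eclipsed, I–Et eclipsed; 7.3 + 11.9 + 13.8 = 33.0 kJ/mol.
C (eclipsed): Ph–Et eclipsed, Br–H eclipsed, I–CHO eclipsed; 14.0 + 5.5 + 10.2 = 29.7 kJ/mol.
E(B) − E(C) = 33.0 − 29.7 = +3.3 kJ/mol.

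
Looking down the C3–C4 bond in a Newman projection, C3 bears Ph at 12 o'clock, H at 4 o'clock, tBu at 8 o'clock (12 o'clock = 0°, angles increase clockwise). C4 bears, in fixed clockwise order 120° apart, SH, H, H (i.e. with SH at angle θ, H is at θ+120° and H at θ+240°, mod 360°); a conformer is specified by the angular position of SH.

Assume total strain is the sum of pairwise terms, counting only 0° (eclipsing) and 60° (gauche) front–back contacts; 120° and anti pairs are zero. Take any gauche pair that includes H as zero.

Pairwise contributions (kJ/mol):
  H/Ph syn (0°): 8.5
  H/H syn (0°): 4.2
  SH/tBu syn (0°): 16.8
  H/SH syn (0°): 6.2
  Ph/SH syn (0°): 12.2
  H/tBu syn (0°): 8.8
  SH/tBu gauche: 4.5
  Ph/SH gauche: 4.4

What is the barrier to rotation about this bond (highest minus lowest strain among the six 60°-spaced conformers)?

SH at 0° (eclipsed): Ph–SH eclipsed, H–H eclipsed, tBu–H eclipsed; 12.2 + 4.2 + 8.8 = 25.2 kJ/mol.
SH at 60° (staggered): Ph–SH gauche; 4.4 = 4.4 kJ/mol.
SH at 120° (eclipsed): Ph–H eclipsed, H–SH eclipsed, tBu–H eclipsed; 8.5 + 6.2 + 8.8 = 23.5 kJ/mol.
SH at 180° (staggered): tBu–SH gauche; 4.5 = 4.5 kJ/mol.
SH at 240° (eclipsed): Ph–H eclipsed, H–H eclipsed, tBu–SH eclipsed; 8.5 + 4.2 + 16.8 = 29.5 kJ/mol.
SH at 300° (staggered): Ph–SH gauche, tBu–SH gauche; 4.4 + 4.5 = 8.9 kJ/mol.
Max at 240° (29.5 kJ/mol), min at 60° (4.4 kJ/mol); barrier = 25.1 kJ/mol.

25.1 kJ/mol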